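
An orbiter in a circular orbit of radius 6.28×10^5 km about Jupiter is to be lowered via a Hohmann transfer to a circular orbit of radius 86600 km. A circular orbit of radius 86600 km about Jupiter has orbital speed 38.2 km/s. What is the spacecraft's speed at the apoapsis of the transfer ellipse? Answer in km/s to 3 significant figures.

From the circular-orbit relation v² = μ/r at r = 86600 km: μ = v²r = (38.2)² × 86600 = 1.26370×10^8 km³/s².
Semi-major axis of the transfer orbit: a_t = (6.280×10^5 + 86600)/2 = 3.573×10^5 km.
The apoapsis of the transfer ellipse is at r = 6.280×10^5 km.
From the vis-viva equation, v = √[μ(2/r − 1/a_t)] = 6.984 km/s.

v = 6.98 km/s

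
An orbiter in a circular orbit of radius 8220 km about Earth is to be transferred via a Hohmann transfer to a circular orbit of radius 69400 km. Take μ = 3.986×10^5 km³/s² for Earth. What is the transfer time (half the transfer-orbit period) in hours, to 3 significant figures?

Semi-major axis of the transfer orbit: a_t = (8220 + 69400)/2 = 38810 km.
By Kepler's third law the transfer-orbit period is T = 2π√(a_t³/μ), so t = T/2 = 38040 s.
Converting: 38040 s ÷ 3600 s/hour = 10.6 hours.

t = 10.6 hours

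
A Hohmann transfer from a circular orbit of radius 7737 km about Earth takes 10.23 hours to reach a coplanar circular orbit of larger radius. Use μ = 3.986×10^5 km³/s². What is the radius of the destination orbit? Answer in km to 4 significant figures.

Transfer time t = 10.23 hours = 36828 s, and t = π√(a_t³/μ).
So a_t = (μ t²/π²)^(1/3) = (3.986×10^5 × (36828)² / π²)^(1/3) = 37978 km.
Since a_t = (r₁ + r₂)/2, r₂ = 2a_t − r₁ = 2×37978 − 7737 = 68219 km.

r₂ = 68220 km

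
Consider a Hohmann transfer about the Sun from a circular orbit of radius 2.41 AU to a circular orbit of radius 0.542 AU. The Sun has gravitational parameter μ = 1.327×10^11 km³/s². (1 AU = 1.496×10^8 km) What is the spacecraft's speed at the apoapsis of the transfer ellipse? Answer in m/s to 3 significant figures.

In km: r₁ = 2.41 × 1.496×10^8 = 3.60536×10^8 km; r₂ = 0.542 × 1.496×10^8 = 8.10832×10^7 km.
The Hohmann ellipse has a_t = (r₁ + r₂)/2 = 2.208096×10^8 km.
The apoapsis of the transfer ellipse is at r = 3.60536×10^8 km.
Vis-viva: v = √[μ(2/r − 1/a_t)] = √[1.327×10^11 × (2/3.60536×10^8 − 1/2.208096×10^8)] = 11.63 km/s.

v = 11600 m/s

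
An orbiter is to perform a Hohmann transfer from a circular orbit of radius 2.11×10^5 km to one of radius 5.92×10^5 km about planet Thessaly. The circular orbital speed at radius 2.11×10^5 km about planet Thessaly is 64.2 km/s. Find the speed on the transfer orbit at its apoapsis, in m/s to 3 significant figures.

v = 27800 m/s

From the circular-orbit relation v² = μ/r at r = 2.11×10^5 km: μ = v²r = (64.2)² × 2.11×10^5 = 8.69666×10^8 km³/s².
The Hohmann ellipse has a_t = (r₁ + r₂)/2 = 4.015×10^5 km.
The apoapsis of the transfer ellipse is at r = 5.920×10^5 km.
From the vis-viva equation, v = √[μ(2/r − 1/a_t)] = 27.79 km/s.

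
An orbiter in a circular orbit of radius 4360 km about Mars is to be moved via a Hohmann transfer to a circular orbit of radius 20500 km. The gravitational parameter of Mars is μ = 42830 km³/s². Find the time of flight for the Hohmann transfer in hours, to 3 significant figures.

t = 5.84 hours

The Hohmann ellipse has a_t = (r₁ + r₂)/2 = 12430 km.
Half the transfer-orbit period gives t = π√(a_t³/μ) = 21040 s.
Converting: 21040 s ÷ 3600 s/hour = 5.84 hours.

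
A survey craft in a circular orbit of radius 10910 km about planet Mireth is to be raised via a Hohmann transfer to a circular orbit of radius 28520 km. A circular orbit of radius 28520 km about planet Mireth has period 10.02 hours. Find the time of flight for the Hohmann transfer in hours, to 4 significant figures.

From Kepler's third law T² = 4π²r³/μ at r = 28520 km, T = 10.02 hours = 10.02 × 3600 s = 36072 s: μ = 4π²r³/T² = 7.03830×10^5 km³/s².
Transfer-ellipse semi-major axis a_t = (r₁ + r₂)/2 = (10910 + 28520)/2 = 19715 km.
Half the transfer-orbit period gives t = π√(a_t³/μ) = 10366 s.
Converting: 10366 s ÷ 3600 s/hour = 2.879 hours.

t = 2.879 hours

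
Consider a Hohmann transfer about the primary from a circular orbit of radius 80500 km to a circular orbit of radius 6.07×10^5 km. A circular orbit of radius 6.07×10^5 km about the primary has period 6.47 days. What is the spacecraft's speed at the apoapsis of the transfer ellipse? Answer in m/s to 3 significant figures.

From Kepler's third law T² = 4π²r³/μ at r = 6.07×10^5 km, T = 6.47 days = 6.47 × 86400 s = 5.59008×10^5 s: μ = 4π²r³/T² = 2.82546×10^7 km³/s².
Transfer-ellipse semi-major axis a_t = (r₁ + r₂)/2 = (80500 + 6.070×10^5)/2 = 3.4375×10^5 km.
The apoapsis of the transfer ellipse is at r = 6.070×10^5 km.
Applying v² = μ(2/r − 1/a_t): v = 3.302 km/s.

v = 3300 m/s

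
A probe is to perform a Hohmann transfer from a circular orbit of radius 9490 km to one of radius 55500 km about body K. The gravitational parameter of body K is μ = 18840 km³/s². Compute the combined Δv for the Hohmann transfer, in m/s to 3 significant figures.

Semi-major axis of the transfer orbit: a_t = (9490 + 55500)/2 = 32495 km.
Circular speed at r₁: v₁ = √(μ/r₁) = √(18840/9490) = 1.4090 km/s.
On the transfer ellipse at r₁, vis-viva gives v_p = √[μ(2/r₁ − 1/a_t)] = 1.8414 km/s.
First burn Δv₁ = |v_p − v₁| = 0.4324 km/s.
At r₂, v₂ = √(μ/r₂) = 0.58263 km/s.
Transfer-orbit speed at r₂: v_a = √[μ(2/r₂ − 1/a_t)] = 0.31486 km/s.
Second burn Δv₂ = |v₂ − v_a| = 0.2678 km/s.
Δv = Δv₁ + Δv₂ = 0.4324 + 0.2678 = 0.7002 km/s.

Δv = 700 m/s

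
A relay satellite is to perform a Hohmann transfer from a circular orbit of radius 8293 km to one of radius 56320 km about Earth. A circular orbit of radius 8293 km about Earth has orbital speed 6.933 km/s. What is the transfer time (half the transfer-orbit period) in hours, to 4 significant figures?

From the circular-orbit relation v² = μ/r at r = 8293 km: μ = v²r = (6.933)² × 8293 = 3.98615×10^5 km³/s².
The Hohmann ellipse has a_t = (r₁ + r₂)/2 = 32306.5 km.
Half the transfer-orbit period gives t = π√(a_t³/μ) = 28894 s.
Converting: 28894 s ÷ 3600 s/hour = 8.026 hours.

t = 8.026 hours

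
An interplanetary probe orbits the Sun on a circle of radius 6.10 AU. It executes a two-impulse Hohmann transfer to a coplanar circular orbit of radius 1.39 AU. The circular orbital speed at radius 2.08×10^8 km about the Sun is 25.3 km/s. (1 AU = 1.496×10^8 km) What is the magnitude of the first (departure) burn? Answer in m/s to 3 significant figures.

Δv₁ = 4720 m/s

From the circular-orbit relation v² = μ/r at r = 2.08×10^8 km: μ = v²r = (25.3)² × 2.08×10^8 = 1.33139×10^11 km³/s².
In km: r₁ = 6.10 × 1.496×10^8 = 9.1256×10^8 km; r₂ = 1.39 × 1.496×10^8 = 2.07944×10^8 km.
The Hohmann ellipse has a_t = (r₁ + r₂)/2 = 5.60252×10^8 km.
On the circular orbit at r = 9.1256×10^8 km, v_c = √(μ/r) = 12.079 km/s.
Transfer-orbit speed at the same r (vis-viva, a = a_t): v_t = √[μ(2/r − 1/a_t)] = 7.3587 km/s.
Δv₁ = |v_t − v_c| = |7.3587 − 12.079| = 4.720 km/s.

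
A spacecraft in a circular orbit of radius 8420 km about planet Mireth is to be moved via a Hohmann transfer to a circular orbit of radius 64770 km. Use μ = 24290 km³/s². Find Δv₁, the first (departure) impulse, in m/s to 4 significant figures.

Transfer-ellipse semi-major axis a_t = (r₁ + r₂)/2 = (8420 + 64770)/2 = 36595 km.
On the circular orbit at r = 8420 km, v_c = √(μ/r) = 1.6985 km/s.
Vis-viva on the transfer ellipse at r = 8420 km gives v_t = √[μ(2/r − 1/a_t)] = 2.2596 km/s.
Δv₁ = |v_t − v_c| = |2.2596 − 1.6985| = 0.5611 km/s.

Δv₁ = 561.1 m/s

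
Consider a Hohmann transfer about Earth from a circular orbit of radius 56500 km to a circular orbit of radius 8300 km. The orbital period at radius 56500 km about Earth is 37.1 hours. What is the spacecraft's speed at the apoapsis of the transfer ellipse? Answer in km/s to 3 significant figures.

From Kepler's third law T² = 4π²r³/μ at r = 56500 km, T = 37.1 hours = 37.1 × 3600 s = 1.3356×10^5 s: μ = 4π²r³/T² = 3.99165×10^5 km³/s².
Semi-major axis of the transfer orbit: a_t = (56500 + 8300)/2 = 32400 km.
At apoapsis, r = 56500 km.
Applying v² = μ(2/r − 1/a_t): v = 1.345 km/s.

v = 1.35 km/s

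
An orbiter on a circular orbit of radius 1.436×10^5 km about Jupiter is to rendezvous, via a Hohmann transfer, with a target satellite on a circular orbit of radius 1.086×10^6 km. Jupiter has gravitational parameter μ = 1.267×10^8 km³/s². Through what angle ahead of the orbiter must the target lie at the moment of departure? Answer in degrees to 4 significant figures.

Semi-major axis of the transfer orbit: a_t = (1.436×10^5 + 1.086×10^6)/2 = 6.148×10^5 km.
Transfer time t = π√(a_t³/μ) = 1.345434×10^5 s.
The target's mean motion on its circular orbit is ω₂ = √(μ/r₂³) = 9.945888×10^-6 rad/s.
Angle swept by the target during transfer: ω₂·t = 1.3382 rad = 76.67°.
The orbiter traverses 180° on the transfer ellipse, so the target must lead by 180° − 76.67° = 103.3°.

φ = 103.3°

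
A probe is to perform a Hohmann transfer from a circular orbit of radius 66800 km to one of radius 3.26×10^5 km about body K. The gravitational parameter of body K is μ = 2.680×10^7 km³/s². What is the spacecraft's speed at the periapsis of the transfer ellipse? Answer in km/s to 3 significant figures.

v = 25.8 km/s

Transfer-ellipse semi-major axis a_t = (r₁ + r₂)/2 = (66800 + 3.260×10^5)/2 = 1.964×10^5 km.
At periapsis, r = 66800 km.
From the vis-viva equation, v = √[μ(2/r − 1/a_t)] = 25.81 km/s.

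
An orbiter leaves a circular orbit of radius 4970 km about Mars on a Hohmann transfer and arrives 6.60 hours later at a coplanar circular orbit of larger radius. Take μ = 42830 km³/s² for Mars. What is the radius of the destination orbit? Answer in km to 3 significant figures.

Transfer time t = 6.60 hours = 23760 s, and t = π√(a_t³/μ).
So a_t = (μ t²/π²)^(1/3) = (42830 × (23760)² / π²)^(1/3) = 13481 km.
Since a_t = (r₁ + r₂)/2, r₂ = 2a_t − r₁ = 2×13481 − 4970 = 21992 km.

r₂ = 22000 km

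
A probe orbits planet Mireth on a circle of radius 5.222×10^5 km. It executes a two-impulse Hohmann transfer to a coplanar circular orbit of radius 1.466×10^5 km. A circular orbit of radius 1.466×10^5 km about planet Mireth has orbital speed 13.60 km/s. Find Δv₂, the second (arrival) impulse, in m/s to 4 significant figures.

Δv₂ = 3395 m/s

From the circular-orbit relation v² = μ/r at r = 1.466×10^5 km: μ = v²r = (13.60)² × 1.466×10^5 = 2.71151×10^7 km³/s².
The Hohmann ellipse has a_t = (r₁ + r₂)/2 = 3.344×10^5 km.
Circular speed at r = 1.466×10^5 km: v_c = √(μ/r) = 13.600 km/s.
Transfer-orbit speed at the same r (vis-viva, a = a_t): v_t = √[μ(2/r − 1/a_t)] = 16.995 km/s.
Δv₂ = |v_t − v_c| = |16.995 − 13.600| = 3.395 km/s.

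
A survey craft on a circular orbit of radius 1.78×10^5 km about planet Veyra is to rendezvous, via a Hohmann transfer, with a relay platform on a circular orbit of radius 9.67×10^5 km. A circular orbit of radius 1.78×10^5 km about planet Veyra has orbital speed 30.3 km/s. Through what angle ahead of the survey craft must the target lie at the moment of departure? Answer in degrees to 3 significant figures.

From the circular-orbit relation v² = μ/r at r = 1.78×10^5 km: μ = v²r = (30.3)² × 1.78×10^5 = 1.63420×10^8 km³/s².
Transfer-ellipse semi-major axis a_t = (r₁ + r₂)/2 = (1.780×10^5 + 9.670×10^5)/2 = 5.725×10^5 km.
The half-period of the transfer ellipse is t = π√(a_t³/μ) = 1.0645×10^5 s.
The target's mean motion on its circular orbit is ω₂ = √(μ/r₂³) = 1.3444×10^-5 rad/s.
Angle swept by the target during transfer: ω₂·t = 1.4311 rad = 82.00°.
The survey craft traverses 180° on the transfer ellipse, so the target must lead by 180° − 82.00° = 98.0°.

φ = 98.0°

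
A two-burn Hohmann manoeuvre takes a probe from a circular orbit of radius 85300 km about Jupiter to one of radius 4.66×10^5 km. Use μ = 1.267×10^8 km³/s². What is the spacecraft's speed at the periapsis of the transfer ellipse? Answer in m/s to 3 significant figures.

v = 50100 m/s

Transfer-ellipse semi-major axis a_t = (r₁ + r₂)/2 = (85300 + 4.660×10^5)/2 = 2.7565×10^5 km.
At periapsis, r = 85300 km.
Applying v² = μ(2/r − 1/a_t): v = 50.11 km/s.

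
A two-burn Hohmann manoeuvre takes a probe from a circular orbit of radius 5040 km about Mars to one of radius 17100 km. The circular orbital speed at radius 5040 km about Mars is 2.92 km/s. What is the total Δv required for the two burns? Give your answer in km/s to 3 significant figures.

Δv = 1.22 km/s

From the circular-orbit relation v² = μ/r at r = 5040 km: μ = v²r = (2.92)² × 5040 = 42973.1 km³/s².
Transfer-ellipse semi-major axis a_t = (r₁ + r₂)/2 = (5040 + 17100)/2 = 11070 km.
Circular speed at r₁: v₁ = √(μ/r₁) = √(42973.1/5040) = 2.9200 km/s.
Transfer-orbit speed at r₁ (v² = μ(2/r − 1/a)): v_p = √[μ(2/r₁ − 1/a_t)] = 3.6292 km/s.
First burn Δv₁ = |v_p − v₁| = 0.7092 km/s.
Circular speed at r₂: v₂ = √(μ/r₂) = 1.58526 km/s.
Transfer-orbit speed at r₂: v_a = √[μ(2/r₂ − 1/a_t)] = 1.06965 km/s.
Second burn Δv₂ = |v₂ − v_a| = 0.5156 km/s.
Δv = Δv₁ + Δv₂ = 0.7092 + 0.5156 = 1.225 km/s.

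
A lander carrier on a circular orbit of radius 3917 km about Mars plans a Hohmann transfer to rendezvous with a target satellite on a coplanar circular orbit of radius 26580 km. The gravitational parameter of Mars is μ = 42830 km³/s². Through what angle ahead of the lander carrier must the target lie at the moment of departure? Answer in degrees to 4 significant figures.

φ = 101.8°

Transfer-ellipse semi-major axis a_t = (r₁ + r₂)/2 = (3917 + 26580)/2 = 15248.5 km.
Transfer time t = π√(a_t³/μ) = 28580 s.
Target angular speed ω₂ = √(μ/r₂³) = 4.776×10^-5 rad/s.
Angle swept by the target during transfer: ω₂·t = 1.365 rad = 78.21°.
The lander carrier traverses 180° on the transfer ellipse, so the target must lead by 180° − 78.21° = 101.8°.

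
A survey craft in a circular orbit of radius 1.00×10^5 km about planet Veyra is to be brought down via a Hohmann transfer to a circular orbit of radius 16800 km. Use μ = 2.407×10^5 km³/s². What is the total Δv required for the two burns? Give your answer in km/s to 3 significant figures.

Semi-major axis of the transfer orbit: a_t = (1.000×10^5 + 16800)/2 = 58400 km.
Circular speed at r₁: v₁ = √(μ/r₁) = √(2.407×10^5/1.000×10^5) = 1.55145 km/s.
On the transfer ellipse at r₁, v² = μ(2/r − 1/a) gives v_a = √[μ(2/r₁ − 1/a_t)] = 0.832121 km/s.
First burn Δv₁ = |v_a − v₁| = 0.7193 km/s.
Circular speed at r₂: v₂ = √(μ/r₂) = 3.785 km/s.
Transfer-orbit speed at r₂: v_p = √[μ(2/r₂ − 1/a_t)] = 4.953 km/s.
Second burn Δv₂ = |v₂ − v_p| = 1.168 km/s.
Δv = Δv₁ + Δv₂ = 0.7193 + 1.168 = 1.887 km/s.

Δv = 1.89 km/s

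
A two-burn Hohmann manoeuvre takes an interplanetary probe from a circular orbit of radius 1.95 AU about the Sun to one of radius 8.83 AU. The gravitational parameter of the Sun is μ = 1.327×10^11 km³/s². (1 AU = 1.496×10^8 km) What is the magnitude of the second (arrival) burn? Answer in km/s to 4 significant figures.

In km: r₁ = 1.95 × 1.496×10^8 = 2.9172×10^8 km; r₂ = 8.83 × 1.496×10^8 = 1.320968×10^9 km.
The Hohmann ellipse has a_t = (r₁ + r₂)/2 = 8.06344×10^8 km.
Circular speed at r = 1.320968×10^9 km: v_c = √(μ/r) = 10.0228 km/s.
Transfer-orbit speed at the same r (vis-viva, a = a_t): v_t = √[μ(2/r − 1/a_t)] = 6.02854 km/s.
Δv₂ = |v_t − v_c| = |6.02854 − 10.0228| = 3.994 km/s.

Δv₂ = 3.994 km/s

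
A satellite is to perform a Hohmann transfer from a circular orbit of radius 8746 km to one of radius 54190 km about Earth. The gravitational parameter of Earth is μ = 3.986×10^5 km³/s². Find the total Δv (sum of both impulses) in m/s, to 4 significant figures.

Δv = 3390 m/s

The Hohmann ellipse has a_t = (r₁ + r₂)/2 = 31468 km.
At r₁ the circular-orbit speed is v₁ = √(μ/r₁) = 6.751 km/s.
Transfer-orbit speed at r₁ (vis-viva equation): v_p = √[μ(2/r₁ − 1/a_t)] = 8.859 km/s.
First burn Δv₁ = |v_p − v₁| = 2.108 km/s.
At r₂, v₂ = √(μ/r₂) = 2.712 km/s.
Transfer-orbit speed at r₂: v_a = √[μ(2/r₂ − 1/a_t)] = 1.430 km/s.
Second burn Δv₂ = |v₂ − v_a| = 1.282 km/s.
Total Δv = Δv₁ + Δv₂ = 3.390 km/s.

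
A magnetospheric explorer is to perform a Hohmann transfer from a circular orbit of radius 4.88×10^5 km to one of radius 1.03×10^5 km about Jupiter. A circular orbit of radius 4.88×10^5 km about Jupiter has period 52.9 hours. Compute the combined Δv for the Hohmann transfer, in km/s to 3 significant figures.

From Kepler's third law T² = 4π²r³/μ at r = 4.88×10^5 km, T = 52.9 hours = 52.9 × 3600 s = 1.9044×10^5 s: μ = 4π²r³/T² = 1.26504×10^8 km³/s².
The Hohmann ellipse has a_t = (r₁ + r₂)/2 = 2.955×10^5 km.
At r₁ the circular-orbit speed is v₁ = √(μ/r₁) = 16.101 km/s.
Transfer-orbit speed at r₁ (v² = μ(2/r − 1/a)): v_a = √[μ(2/r₁ − 1/a_t)] = 9.5056 km/s.
First burn Δv₁ = |v_a − v₁| = 6.595 km/s.
Circular speed at r₂: v₂ = √(μ/r₂) = 35.0455 km/s.
Transfer-orbit speed at r₂: v_p = √[μ(2/r₂ − 1/a_t)] = 45.0364 km/s.
Second burn Δv₂ = |v₂ − v_p| = 9.991 km/s.
Total Δv = Δv₁ + Δv₂ = 16.59 km/s.

Δv = 16.6 km/s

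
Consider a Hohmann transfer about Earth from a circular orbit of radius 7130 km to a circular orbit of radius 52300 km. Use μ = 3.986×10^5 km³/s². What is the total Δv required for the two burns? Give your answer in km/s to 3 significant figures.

Transfer-ellipse semi-major axis a_t = (r₁ + r₂)/2 = (7130 + 52300)/2 = 29715 km.
Circular speed at r₁: v₁ = √(μ/r₁) = √(3.986×10^5/7130) = 7.4769 km/s.
On the transfer ellipse at r₁, vis-viva gives v_p = √[μ(2/r₁ − 1/a_t)] = 9.9194 km/s.
First burn Δv₁ = |v_p − v₁| = 2.4425 km/s.
At r₂, v₂ = √(μ/r₂) = 2.7607 km/s.
Transfer-orbit speed at r₂: v_a = √[μ(2/r₂ − 1/a_t)] = 1.3523 km/s.
Second burn Δv₂ = |v₂ − v_a| = 1.4084 km/s.
Total Δv = Δv₁ + Δv₂ = 3.851 km/s.

Δv = 3.85 km/s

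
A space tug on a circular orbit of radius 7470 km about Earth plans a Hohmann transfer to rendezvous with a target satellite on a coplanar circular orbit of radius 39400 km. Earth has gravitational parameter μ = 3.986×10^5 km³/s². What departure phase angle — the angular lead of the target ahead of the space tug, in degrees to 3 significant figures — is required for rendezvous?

Transfer-ellipse semi-major axis a_t = (r₁ + r₂)/2 = (7470 + 39400)/2 = 23435 km.
The half-period of the transfer ellipse is t = π√(a_t³/μ) = 17851.7 s.
Target angular speed ω₂ = √(μ/r₂³) = 8.07280×10^-5 rad/s.
Angle swept by the target during transfer: ω₂·t = 1.4411 rad = 82.57°.
Arrival is 180° from departure on the ellipse, so φ = 180° − 82.57° = 97.4°.

φ = 97.4°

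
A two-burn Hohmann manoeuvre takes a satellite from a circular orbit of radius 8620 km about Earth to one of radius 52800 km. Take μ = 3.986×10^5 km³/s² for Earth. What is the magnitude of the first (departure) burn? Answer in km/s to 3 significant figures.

Semi-major axis of the transfer orbit: a_t = (8620 + 52800)/2 = 30710 km.
On the circular orbit at r = 8620 km, v_c = √(μ/r) = 6.800 km/s.
Transfer-orbit speed at the same r (vis-viva, a = a_t): v_t = √[μ(2/r − 1/a_t)] = 8.916 km/s.
Δv₁ = |v_t − v_c| = |8.916 − 6.800| = 2.116 km/s.

Δv₁ = 2.12 km/s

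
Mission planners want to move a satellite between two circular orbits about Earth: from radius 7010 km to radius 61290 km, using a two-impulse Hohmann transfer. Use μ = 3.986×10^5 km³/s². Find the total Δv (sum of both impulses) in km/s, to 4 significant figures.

Δv = 3.956 km/s

Semi-major axis of the transfer orbit: a_t = (7010 + 61290)/2 = 34150 km.
At r₁ the circular-orbit speed is v₁ = √(μ/r₁) = 7.5407 km/s.
Transfer-orbit speed at r₁ (v² = μ(2/r − 1/a)): v_p = √[μ(2/r₁ − 1/a_t)] = 10.102 km/s.
First burn Δv₁ = |v_p − v₁| = 2.561 km/s.
Circular speed at r₂: v₂ = √(μ/r₂) = 2.550 km/s.
Transfer-orbit speed at r₂: v_a = √[μ(2/r₂ − 1/a_t)] = 1.155 km/s.
Second burn Δv₂ = |v₂ − v_a| = 1.395 km/s.
Total Δv = Δv₁ + Δv₂ = 3.956 km/s.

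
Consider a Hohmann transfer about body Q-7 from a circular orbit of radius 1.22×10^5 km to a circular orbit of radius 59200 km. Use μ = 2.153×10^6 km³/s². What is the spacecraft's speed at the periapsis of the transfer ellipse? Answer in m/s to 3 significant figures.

The Hohmann ellipse has a_t = (r₁ + r₂)/2 = 90600 km.
At periapsis, r = 59200 km.
From the vis-viva equation, v = √[μ(2/r − 1/a_t)] = 6.998 km/s.

v = 7000 m/s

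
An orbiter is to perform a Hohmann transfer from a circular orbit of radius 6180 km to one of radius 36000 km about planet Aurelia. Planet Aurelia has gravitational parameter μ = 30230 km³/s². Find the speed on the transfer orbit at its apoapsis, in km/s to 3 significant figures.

The Hohmann ellipse has a_t = (r₁ + r₂)/2 = 21090 km.
The apoapsis of the transfer ellipse is at r = 36000 km.
Vis-viva: v = √[μ(2/r − 1/a_t)] = √[30230 × (2/36000 − 1/21090)] = 0.4960 km/s.

v = 0.496 km/s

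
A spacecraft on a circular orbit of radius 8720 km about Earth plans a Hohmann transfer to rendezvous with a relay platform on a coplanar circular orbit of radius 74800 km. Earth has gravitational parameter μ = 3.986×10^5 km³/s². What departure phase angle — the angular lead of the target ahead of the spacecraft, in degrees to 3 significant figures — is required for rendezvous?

The Hohmann ellipse has a_t = (r₁ + r₂)/2 = 41760 km.
The half-period of the transfer ellipse is t = π√(a_t³/μ) = 42464 s.
Target angular speed ω₂ = √(μ/r₂³) = 3.0861×10^-5 rad/s.
Angle swept by the target during transfer: ω₂·t = 1.3105 rad = 75.09°.
Arrival is 180° from departure on the ellipse, so φ = 180° − 75.09° = 105°.

φ = 105°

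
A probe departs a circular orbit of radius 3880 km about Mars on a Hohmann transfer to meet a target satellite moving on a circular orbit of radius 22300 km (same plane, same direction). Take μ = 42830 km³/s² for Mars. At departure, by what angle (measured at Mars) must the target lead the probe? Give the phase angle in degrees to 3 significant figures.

Transfer-ellipse semi-major axis a_t = (r₁ + r₂)/2 = (3880 + 22300)/2 = 13090 km.
Transfer time t = π√(a_t³/μ) = 22734.5 s.
The target's mean motion on its circular orbit is ω₂ = √(μ/r₂³) = 6.21465×10^-5 rad/s.
Angle swept by the target during transfer: ω₂·t = 1.41287 rad = 80.951°.
Arrival is 180° from departure on the ellipse, so φ = 180° − 80.951° = 99.0°.

φ = 99.0°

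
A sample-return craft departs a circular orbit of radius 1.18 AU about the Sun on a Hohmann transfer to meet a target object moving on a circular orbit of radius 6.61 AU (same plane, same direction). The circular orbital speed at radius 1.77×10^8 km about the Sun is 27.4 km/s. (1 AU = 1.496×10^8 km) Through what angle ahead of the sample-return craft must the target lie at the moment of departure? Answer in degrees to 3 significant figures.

φ = 98.6°

From the circular-orbit relation v² = μ/r at r = 1.77×10^8 km: μ = v²r = (27.4)² × 1.77×10^8 = 1.32885×10^11 km³/s².
In km: r₁ = 1.18 × 1.496×10^8 = 1.76528×10^8 km; r₂ = 6.61 × 1.496×10^8 = 9.88856×10^8 km.
Semi-major axis of the transfer orbit: a_t = (1.76528×10^8 + 9.88856×10^8)/2 = 5.82692×10^8 km.
The half-period of the transfer ellipse is t = π√(a_t³/μ) = 1.2122×10^8 s.
Target angular speed ω₂ = √(μ/r₂³) = 1.1723×10^-8 rad/s.
Angle swept by the target during transfer: ω₂·t = 1.421 rad = 81.42°.
Arrival is 180° from departure on the ellipse, so φ = 180° − 81.42° = 98.6°.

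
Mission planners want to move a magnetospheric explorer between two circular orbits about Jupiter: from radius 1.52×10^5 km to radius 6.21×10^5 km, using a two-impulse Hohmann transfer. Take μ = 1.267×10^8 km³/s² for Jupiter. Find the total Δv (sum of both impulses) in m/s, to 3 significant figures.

Δv = 13100 m/s

Transfer-ellipse semi-major axis a_t = (r₁ + r₂)/2 = (1.520×10^5 + 6.210×10^5)/2 = 3.865×10^5 km.
At r₁ the circular-orbit speed is v₁ = √(μ/r₁) = 28.871 km/s.
On the transfer ellipse at r₁, vis-viva equation gives v_p = √[μ(2/r₁ − 1/a_t)] = 36.596 km/s.
First burn Δv₁ = |v_p − v₁| = 7.725 km/s.
At r₂, v₂ = √(μ/r₂) = 14.284 km/s.
Transfer-orbit speed at r₂: v_a = √[μ(2/r₂ − 1/a_t)] = 8.9576 km/s.
Second burn Δv₂ = |v₂ − v_a| = 5.326 km/s.
Δv = Δv₁ + Δv₂ = 7.725 + 5.326 = 13.05 km/s.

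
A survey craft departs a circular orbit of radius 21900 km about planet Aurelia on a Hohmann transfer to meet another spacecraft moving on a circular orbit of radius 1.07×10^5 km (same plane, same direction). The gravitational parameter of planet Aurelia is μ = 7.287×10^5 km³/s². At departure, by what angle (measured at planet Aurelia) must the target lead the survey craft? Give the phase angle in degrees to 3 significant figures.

φ = 95.9°

Semi-major axis of the transfer orbit: a_t = (21900 + 1.070×10^5)/2 = 64450 km.
Transfer time t = π√(a_t³/μ) = 60215.7 s.
Target angular speed ω₂ = √(μ/r₂³) = 2.43893×10^-5 rad/s.
Angle swept by the target during transfer: ω₂·t = 1.46862 rad = 84.146°.
The survey craft traverses 180° on the transfer ellipse, so the target must lead by 180° − 84.146° = 95.9°.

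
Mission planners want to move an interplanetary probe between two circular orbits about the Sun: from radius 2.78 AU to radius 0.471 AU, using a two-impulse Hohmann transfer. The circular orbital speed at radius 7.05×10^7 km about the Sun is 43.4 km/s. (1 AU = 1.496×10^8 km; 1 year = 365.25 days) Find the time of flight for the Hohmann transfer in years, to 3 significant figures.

From the circular-orbit relation v² = μ/r at r = 7.05×10^7 km: μ = v²r = (43.4)² × 7.05×10^7 = 1.32791×10^11 km³/s².
In km: r₁ = 2.78 × 1.496×10^8 = 4.15888×10^8 km; r₂ = 0.471 × 1.496×10^8 = 7.04616×10^7 km.
Semi-major axis of the transfer orbit: a_t = (4.15888×10^8 + 7.04616×10^7)/2 = 2.431748×10^8 km.
By Kepler's third law the transfer-orbit period is T = 2π√(a_t³/μ), so t = T/2 = 3.269×10^7 s.
Converting: 3.269×10^7 s ÷ 3.15576×10^7 s/year (365.25 × 86400) = 1.04 years.

t = 1.04 years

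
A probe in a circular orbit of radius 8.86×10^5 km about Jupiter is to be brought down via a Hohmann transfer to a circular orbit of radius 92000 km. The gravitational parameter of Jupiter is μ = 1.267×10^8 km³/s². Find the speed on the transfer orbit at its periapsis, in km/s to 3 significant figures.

Semi-major axis of the transfer orbit: a_t = (8.860×10^5 + 92000)/2 = 4.890×10^5 km.
The periapsis of the transfer ellipse is at r = 92000 km.
From the vis-viva equation, v = √[μ(2/r − 1/a_t)] = 49.95 km/s.

v = 50.0 km/s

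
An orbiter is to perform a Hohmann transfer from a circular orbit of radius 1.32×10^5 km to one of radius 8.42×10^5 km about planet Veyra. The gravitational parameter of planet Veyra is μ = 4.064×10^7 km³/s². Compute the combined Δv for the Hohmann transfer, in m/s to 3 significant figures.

The Hohmann ellipse has a_t = (r₁ + r₂)/2 = 4.870×10^5 km.
Circular speed at r₁: v₁ = √(μ/r₁) = √(4.064×10^7/1.320×10^5) = 17.5465 km/s.
Transfer-orbit speed at r₁ (v² = μ(2/r − 1/a)): v_p = √[μ(2/r₁ − 1/a_t)] = 23.0718 km/s.
First burn Δv₁ = |v_p − v₁| = 5.5253 km/s.
Circular speed at r₂: v₂ = √(μ/r₂) = 6.9474 km/s.
Transfer-orbit speed at r₂: v_a = √[μ(2/r₂ − 1/a_t)] = 3.6170 km/s.
Second burn Δv₂ = |v₂ − v_a| = 3.3304 km/s.
Δv = Δv₁ + Δv₂ = 5.5253 + 3.3304 = 8.856 km/s.

Δv = 8860 m/s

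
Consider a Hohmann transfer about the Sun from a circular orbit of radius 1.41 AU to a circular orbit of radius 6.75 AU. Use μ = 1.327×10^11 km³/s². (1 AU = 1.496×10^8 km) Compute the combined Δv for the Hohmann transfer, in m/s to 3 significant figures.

In km: r₁ = 1.41 × 1.496×10^8 = 2.10936×10^8 km; r₂ = 6.75 × 1.496×10^8 = 1.0098×10^9 km.
The Hohmann ellipse has a_t = (r₁ + r₂)/2 = 6.10368×10^8 km.
At r₁ the circular-orbit speed is v₁ = √(μ/r₁) = 25.082 km/s.
On the transfer ellipse at r₁, vis-viva equation gives v_p = √[μ(2/r₁ − 1/a_t)] = 32.261 km/s.
First burn Δv₁ = |v_p − v₁| = 7.179 km/s.
Circular speed at r₂: v₂ = √(μ/r₂) = 11.4635 km/s.
Transfer-orbit speed at r₂: v_a = √[μ(2/r₂ − 1/a_t)] = 6.73903 km/s.
Second burn Δv₂ = |v₂ − v_a| = 4.724 km/s.
Δv = Δv₁ + Δv₂ = 7.179 + 4.724 = 11.90 km/s.

Δv = 11900 m/s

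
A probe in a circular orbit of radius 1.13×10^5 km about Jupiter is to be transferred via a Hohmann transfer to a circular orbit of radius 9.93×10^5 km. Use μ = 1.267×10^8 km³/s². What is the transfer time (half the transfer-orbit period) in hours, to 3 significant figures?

The Hohmann ellipse has a_t = (r₁ + r₂)/2 = 5.530×10^5 km.
Transfer time t = π√(a_t³/μ) = π√((5.530×10^5)³ / 1.267×10^8) = 1.148×10^5 s.
Converting: 1.148×10^5 s ÷ 3600 s/hour = 31.9 hours.

t = 31.9 hours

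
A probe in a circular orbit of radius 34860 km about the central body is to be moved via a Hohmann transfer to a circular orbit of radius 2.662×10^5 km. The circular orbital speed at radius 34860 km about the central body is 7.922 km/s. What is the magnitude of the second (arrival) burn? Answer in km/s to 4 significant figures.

From the circular-orbit relation v² = μ/r at r = 34860 km: μ = v²r = (7.922)² × 34860 = 2.18775×10^6 km³/s².
The Hohmann ellipse has a_t = (r₁ + r₂)/2 = 1.5053×10^5 km.
Circular speed at r = 2.662×10^5 km: v_c = √(μ/r) = 2.867 km/s.
Vis-viva on the transfer ellipse at r = 2.662×10^5 km gives v_t = √[μ(2/r − 1/a_t)] = 1.380 km/s.
Δv₂ = |v_t − v_c| = |1.380 − 2.867| = 1.487 km/s.

Δv₂ = 1.487 km/s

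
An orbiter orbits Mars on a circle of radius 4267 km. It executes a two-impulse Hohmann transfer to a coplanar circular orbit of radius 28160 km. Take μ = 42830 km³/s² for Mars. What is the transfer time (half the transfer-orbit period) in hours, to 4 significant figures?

The Hohmann ellipse has a_t = (r₁ + r₂)/2 = 16213.5 km.
Half the transfer-orbit period gives t = π√(a_t³/μ) = 31339 s.
Converting: 31339 s ÷ 3600 s/hour = 8.705 hours.

t = 8.705 hours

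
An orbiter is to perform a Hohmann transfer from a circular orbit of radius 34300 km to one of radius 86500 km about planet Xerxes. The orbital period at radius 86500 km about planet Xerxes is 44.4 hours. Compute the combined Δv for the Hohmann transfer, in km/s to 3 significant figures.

Δv = 1.90 km/s

From Kepler's third law T² = 4π²r³/μ at r = 86500 km, T = 44.4 hours = 44.4 × 3600 s = 1.5984×10^5 s: μ = 4π²r³/T² = 1.00009×10^6 km³/s².
Semi-major axis of the transfer orbit: a_t = (34300 + 86500)/2 = 60400 km.
Circular speed at r₁: v₁ = √(μ/r₁) = √(1.00009×10^6/34300) = 5.400 km/s.
On the transfer ellipse at r₁, v² = μ(2/r − 1/a) gives v_p = √[μ(2/r₁ − 1/a_t)] = 6.462 km/s.
First burn Δv₁ = |v_p − v₁| = 1.062 km/s.
At r₂, v₂ = √(μ/r₂) = 3.40025 km/s.
Transfer-orbit speed at r₂: v_a = √[μ(2/r₂ − 1/a_t)] = 2.56235 km/s.
Second burn Δv₂ = |v₂ − v_a| = 0.8379 km/s.
Δv = Δv₁ + Δv₂ = 1.062 + 0.8379 = 1.900 km/s.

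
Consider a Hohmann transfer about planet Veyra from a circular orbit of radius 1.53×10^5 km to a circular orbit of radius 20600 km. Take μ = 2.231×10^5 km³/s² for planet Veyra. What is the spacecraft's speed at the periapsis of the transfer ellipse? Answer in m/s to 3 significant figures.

Transfer-ellipse semi-major axis a_t = (r₁ + r₂)/2 = (1.530×10^5 + 20600)/2 = 86800 km.
At periapsis, r = 20600 km.
From the vis-viva equation, v = √[μ(2/r − 1/a_t)] = 4.369 km/s.

v = 4370 m/s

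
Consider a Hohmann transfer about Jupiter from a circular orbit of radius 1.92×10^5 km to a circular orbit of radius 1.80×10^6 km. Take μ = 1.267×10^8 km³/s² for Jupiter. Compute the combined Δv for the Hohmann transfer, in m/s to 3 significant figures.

Δv = 13600 m/s

The Hohmann ellipse has a_t = (r₁ + r₂)/2 = 9.960×10^5 km.
Circular speed at r₁: v₁ = √(μ/r₁) = √(1.267×10^8/1.920×10^5) = 25.6884 km/s.
Transfer-orbit speed at r₁ (v² = μ(2/r − 1/a)): v_p = √[μ(2/r₁ − 1/a_t)] = 34.5338 km/s.
First burn Δv₁ = |v_p − v₁| = 8.845 km/s.
At r₂, v₂ = √(μ/r₂) = 8.390 km/s.
Transfer-orbit speed at r₂: v_a = √[μ(2/r₂ − 1/a_t)] = 3.684 km/s.
Second burn Δv₂ = |v₂ − v_a| = 4.706 km/s.
Δv = Δv₁ + Δv₂ = 8.845 + 4.706 = 13.55 km/s.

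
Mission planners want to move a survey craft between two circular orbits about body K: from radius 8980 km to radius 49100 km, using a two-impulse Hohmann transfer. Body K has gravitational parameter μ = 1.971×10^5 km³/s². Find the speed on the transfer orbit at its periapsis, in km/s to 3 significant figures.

v = 6.09 km/s

Transfer-ellipse semi-major axis a_t = (r₁ + r₂)/2 = (8980 + 49100)/2 = 29040 km.
At periapsis, r = 8980 km.
Vis-viva: v = √[μ(2/r − 1/a_t)] = √[1.971×10^5 × (2/8980 − 1/29040)] = 6.092 km/s.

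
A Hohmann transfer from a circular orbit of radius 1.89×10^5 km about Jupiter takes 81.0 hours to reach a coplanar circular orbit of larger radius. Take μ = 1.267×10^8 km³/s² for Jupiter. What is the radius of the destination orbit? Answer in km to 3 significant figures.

Transfer time t = 81.0 hours = 2.916×10^5 s, and t = π√(a_t³/μ).
So a_t = (μ t²/π²)^(1/3) = (1.267×10^8 × (2.916×10^5)² / π²)^(1/3) = 1.0296×10^6 km.
Since a_t = (r₁ + r₂)/2, r₂ = 2a_t − r₁ = 2×1.0296×10^6 − 1.890×10^5 = 1.8702×10^6 km.

r₂ = 1.87×10^6 km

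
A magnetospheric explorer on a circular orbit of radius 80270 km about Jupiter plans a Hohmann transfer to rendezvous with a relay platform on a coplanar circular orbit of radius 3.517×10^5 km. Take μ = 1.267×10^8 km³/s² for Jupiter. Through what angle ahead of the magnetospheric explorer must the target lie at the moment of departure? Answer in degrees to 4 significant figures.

Transfer-ellipse semi-major axis a_t = (r₁ + r₂)/2 = (80270 + 3.517×10^5)/2 = 2.15985×10^5 km.
The half-period of the transfer ellipse is t = π√(a_t³/μ) = 28020 s.
The target's mean motion on its circular orbit is ω₂ = √(μ/r₂³) = 5.397×10^-5 rad/s.
Angle swept by the target during transfer: ω₂·t = 1.512 rad = 86.63°.
The magnetospheric explorer traverses 180° on the transfer ellipse, so the target must lead by 180° − 86.63° = 93.37°.

φ = 93.37°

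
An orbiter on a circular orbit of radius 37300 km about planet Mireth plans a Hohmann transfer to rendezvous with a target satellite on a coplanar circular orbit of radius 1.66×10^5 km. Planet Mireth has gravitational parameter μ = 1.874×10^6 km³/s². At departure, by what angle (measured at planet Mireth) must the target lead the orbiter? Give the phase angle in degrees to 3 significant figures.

φ = 93.7°

Semi-major axis of the transfer orbit: a_t = (37300 + 1.660×10^5)/2 = 1.0165×10^5 km.
Transfer time t = π√(a_t³/μ) = 74374.9 s.
Target angular speed ω₂ = √(μ/r₂³) = 2.02406×10^-5 rad/s.
Angle swept by the target during transfer: ω₂·t = 1.50539 rad = 86.252°.
Arrival is 180° from departure on the ellipse, so φ = 180° − 86.252° = 93.7°.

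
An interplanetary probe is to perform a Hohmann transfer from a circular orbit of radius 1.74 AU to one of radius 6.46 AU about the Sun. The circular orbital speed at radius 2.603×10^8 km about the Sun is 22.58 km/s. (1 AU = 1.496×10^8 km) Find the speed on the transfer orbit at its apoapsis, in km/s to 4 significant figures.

From the circular-orbit relation v² = μ/r at r = 2.603×10^8 km: μ = v²r = (22.58)² × 2.603×10^8 = 1.32716×10^11 km³/s².
In km: r₁ = 1.74 × 1.496×10^8 = 2.60304×10^8 km; r₂ = 6.46 × 1.496×10^8 = 9.66416×10^8 km.
Semi-major axis of the transfer orbit: a_t = (2.60304×10^8 + 9.66416×10^8)/2 = 6.1336×10^8 km.
The apoapsis of the transfer ellipse is at r = 9.66416×10^8 km.
Applying v² = μ(2/r − 1/a_t): v = 7.634 km/s.

v = 7.634 km/s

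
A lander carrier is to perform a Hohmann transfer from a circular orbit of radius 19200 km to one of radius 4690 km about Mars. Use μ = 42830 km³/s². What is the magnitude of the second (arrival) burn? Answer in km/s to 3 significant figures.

The Hohmann ellipse has a_t = (r₁ + r₂)/2 = 11945 km.
Circular speed at r = 4690 km: v_c = √(μ/r) = 3.0220 km/s.
Transfer-orbit speed at the same r (vis-viva, a = a_t): v_t = √[μ(2/r − 1/a_t)] = 3.8313 km/s.
Δv₂ = |v_t − v_c| = |3.8313 − 3.0220| = 0.8093 km/s.

Δv₂ = 0.809 km/s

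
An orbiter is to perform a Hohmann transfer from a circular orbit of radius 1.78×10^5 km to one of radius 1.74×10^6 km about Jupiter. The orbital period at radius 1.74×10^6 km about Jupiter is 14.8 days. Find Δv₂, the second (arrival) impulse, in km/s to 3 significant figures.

From Kepler's third law T² = 4π²r³/μ at r = 1.74×10^6 km, T = 14.8 days = 14.8 × 86400 s = 1.27872×10^6 s: μ = 4π²r³/T² = 1.27191×10^8 km³/s².
Semi-major axis of the transfer orbit: a_t = (1.780×10^5 + 1.740×10^6)/2 = 9.590×10^5 km.
On the circular orbit at r = 1.740×10^6 km, v_c = √(μ/r) = 8.5498 km/s.
Vis-viva on the transfer ellipse at r = 1.740×10^6 km gives v_t = √[μ(2/r − 1/a_t)] = 3.6834 km/s.
Δv₂ = |v_t − v_c| = |3.6834 − 8.5498| = 4.866 km/s.

Δv₂ = 4.87 km/s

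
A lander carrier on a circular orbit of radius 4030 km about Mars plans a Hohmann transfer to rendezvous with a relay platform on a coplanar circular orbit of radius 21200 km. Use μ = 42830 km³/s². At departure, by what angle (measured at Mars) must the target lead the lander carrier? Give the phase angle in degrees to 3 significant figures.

φ = 97.4°

The Hohmann ellipse has a_t = (r₁ + r₂)/2 = 12615 km.
The half-period of the transfer ellipse is t = π√(a_t³/μ) = 21510 s.
The target's mean motion on its circular orbit is ω₂ = √(μ/r₂³) = 6.705×10^-5 rad/s.
Angle swept by the target during transfer: ω₂·t = 1.442 rad = 82.62°.
Arrival is 180° from departure on the ellipse, so φ = 180° − 82.62° = 97.4°.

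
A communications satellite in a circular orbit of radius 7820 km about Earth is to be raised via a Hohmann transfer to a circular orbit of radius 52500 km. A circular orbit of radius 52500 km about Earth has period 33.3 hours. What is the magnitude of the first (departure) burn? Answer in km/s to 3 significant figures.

From Kepler's third law T² = 4π²r³/μ at r = 52500 km, T = 33.3 hours = 33.3 × 3600 s = 1.1988×10^5 s: μ = 4π²r³/T² = 3.97506×10^5 km³/s².
Transfer-ellipse semi-major axis a_t = (r₁ + r₂)/2 = (7820 + 52500)/2 = 30160 km.
Circular speed at r = 7820 km: v_c = √(μ/r) = 7.130 km/s.
Vis-viva on the transfer ellipse at r = 7820 km gives v_t = √[μ(2/r − 1/a_t)] = 9.407 km/s.
Δv₁ = |v_t − v_c| = |9.407 − 7.130| = 2.277 km/s.

Δv₁ = 2.28 km/s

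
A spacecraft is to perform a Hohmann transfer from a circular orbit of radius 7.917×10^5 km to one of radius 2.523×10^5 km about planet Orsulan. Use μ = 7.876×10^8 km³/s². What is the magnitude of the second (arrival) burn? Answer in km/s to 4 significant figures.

Transfer-ellipse semi-major axis a_t = (r₁ + r₂)/2 = (7.917×10^5 + 2.523×10^5)/2 = 5.220×10^5 km.
On the circular orbit at r = 2.523×10^5 km, v_c = √(μ/r) = 55.87 km/s.
Transfer-orbit speed at the same r (vis-viva, a = a_t): v_t = √[μ(2/r − 1/a_t)] = 68.81 km/s.
Δv₂ = |v_t − v_c| = |68.81 − 55.87| = 12.94 km/s.

Δv₂ = 12.94 km/s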